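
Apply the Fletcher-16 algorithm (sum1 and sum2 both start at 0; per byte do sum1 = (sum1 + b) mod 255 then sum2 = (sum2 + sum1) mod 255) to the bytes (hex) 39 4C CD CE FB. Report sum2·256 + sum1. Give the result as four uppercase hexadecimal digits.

Running sums (mod 255):
  after byte 0 (39): sum1=57, sum2=57
  after byte 1 (4C): sum1=133, sum2=190
  after byte 2 (CD): sum1=83, sum2=18
  after byte 3 (CE): sum1=34, sum2=52
  after byte 4 (FB): sum1=30, sum2=82
Checksum = sum2·256 + sum1 = 82·256 + 30 = 21022 = 0x521E.

521E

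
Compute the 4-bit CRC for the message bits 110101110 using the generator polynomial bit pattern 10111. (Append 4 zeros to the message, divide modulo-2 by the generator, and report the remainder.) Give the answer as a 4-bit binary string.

1001

Append 4 zeros: 1101011100000. Divide by 10111 (XOR where the leading bit is 1):
  pos 0: 11010 XOR 10111 = 01101
  pos 1: 11011 XOR 10111 = 01100
  pos 2: 11001 XOR 10111 = 01110
  pos 3: 11101 XOR 10111 = 01010
  pos 4: 10100 XOR 10111 = 00011
  pos 7: 11000 XOR 10111 = 01111
  pos 8: 11110 XOR 10111 = 01001
Remainder (last 4 bits) = 1001. This is the CRC / FCS.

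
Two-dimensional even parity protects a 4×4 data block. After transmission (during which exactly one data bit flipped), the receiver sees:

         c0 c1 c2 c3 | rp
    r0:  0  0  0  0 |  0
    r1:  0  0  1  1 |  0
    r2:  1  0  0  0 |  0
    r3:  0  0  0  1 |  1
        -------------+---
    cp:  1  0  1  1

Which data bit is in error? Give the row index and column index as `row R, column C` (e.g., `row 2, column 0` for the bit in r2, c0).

row 2, column 3

Recompute each row's even parity and compare to rp:
  r0: data parity 0, sent rp 0 → ok
  r1: data parity 0, sent rp 0 → ok
  r2: data parity 1, sent rp 0 → mismatch
  r3: data parity 1, sent rp 1 → ok
Recompute each column's even parity and compare to cp:
  c0: data parity 1, sent cp 1 → ok
  c1: data parity 0, sent cp 0 → ok
  c2: data parity 1, sent cp 1 → ok
  c3: data parity 0, sent cp 1 → mismatch
Exactly one row (r2) and one column (c3) fail → the flipped bit is at their intersection.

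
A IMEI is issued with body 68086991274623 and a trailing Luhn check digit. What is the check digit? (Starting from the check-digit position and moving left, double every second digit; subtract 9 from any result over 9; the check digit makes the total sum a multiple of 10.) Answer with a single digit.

2

Partial digits right→left: 3 2 6 4 7 2 1 9 9 6 8 0 8 6
Double every second digit counting from the check-digit position (so the 1st, 3rd, 5th, ... of the partial from the right).
  doubled (with −9 where >9): 6 3 5 2 9 7 7 → sum 39
  kept as-is: 2 4 2 9 6 0 6 → sum 29
Total = 39 + 29 = 68.
Check digit = (10 − (68 mod 10)) mod 10 = 2.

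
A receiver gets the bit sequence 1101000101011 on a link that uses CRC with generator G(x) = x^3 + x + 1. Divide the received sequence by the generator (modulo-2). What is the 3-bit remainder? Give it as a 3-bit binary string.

Modulo-2 division of 1101000101011 by 1011:
  pos 0: 1101 XOR 1011 = 0110
  pos 1: 1100 XOR 1011 = 0111
  pos 2: 1110 XOR 1011 = 0101
  pos 3: 1010 XOR 1011 = 0001
  pos 6: 1101 XOR 1011 = 0110
  pos 7: 1100 XOR 1011 = 0111
  pos 8: 1111 XOR 1011 = 0100
  pos 9: 1001 XOR 1011 = 0010
Remainder = 010 (nonzero — an error is detected).

010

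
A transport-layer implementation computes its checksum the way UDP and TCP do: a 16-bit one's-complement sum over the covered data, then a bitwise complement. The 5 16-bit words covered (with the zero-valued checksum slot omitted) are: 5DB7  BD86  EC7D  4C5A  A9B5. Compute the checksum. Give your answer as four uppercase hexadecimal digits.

One's-complement addition (fold any carry out of bit 15 back into bit 0):
  0x5DB7 + 0xBD86 = 0x11B3D → wrap carry → 0x1B3E
  0x1B3E + 0xEC7D = 0x107BB → wrap carry → 0x07BC
  0x07BC + 0x4C5A = 0x05416
  0x5416 + 0xA9B5 = 0x0FDCB
One's-complement sum = 0xFDCB.
Checksum = ~0xFDCB & 0xFFFF = 0x0234.

0234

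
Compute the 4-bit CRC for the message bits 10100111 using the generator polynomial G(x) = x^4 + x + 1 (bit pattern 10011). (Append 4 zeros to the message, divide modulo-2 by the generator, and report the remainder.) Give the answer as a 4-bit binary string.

1101

Append 4 zeros: 101001110000. Divide by 10011 (XOR where the leading bit is 1):
  pos 0: 10100 XOR 10011 = 00111
  pos 2: 11111 XOR 10011 = 01100
  pos 3: 11001 XOR 10011 = 01010
  pos 4: 10100 XOR 10011 = 00111
  pos 6: 11100 XOR 10011 = 01111
  pos 7: 11110 XOR 10011 = 01101
Remainder (last 4 bits) = 1101. This is the CRC / FCS.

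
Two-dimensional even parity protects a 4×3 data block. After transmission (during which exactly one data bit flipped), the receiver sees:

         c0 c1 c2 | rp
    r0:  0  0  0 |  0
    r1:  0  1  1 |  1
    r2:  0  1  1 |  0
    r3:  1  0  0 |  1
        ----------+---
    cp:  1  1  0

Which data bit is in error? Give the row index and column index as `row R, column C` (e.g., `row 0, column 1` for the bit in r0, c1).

row 1, column 1

Recompute each row's even parity and compare to rp:
  r0: data parity 0, sent rp 0 → ok
  r1: data parity 0, sent rp 1 → mismatch
  r2: data parity 0, sent rp 0 → ok
  r3: data parity 1, sent rp 1 → ok
Recompute each column's even parity and compare to cp:
  c0: data parity 1, sent cp 1 → ok
  c1: data parity 0, sent cp 1 → mismatch
  c2: data parity 0, sent cp 0 → ok
Exactly one row (r1) and one column (c1) fail → the flipped bit is at their intersection.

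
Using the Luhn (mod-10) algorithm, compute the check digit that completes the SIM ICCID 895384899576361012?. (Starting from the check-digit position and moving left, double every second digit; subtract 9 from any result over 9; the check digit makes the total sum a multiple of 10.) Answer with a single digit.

7

Partial digits right→left: 2 1 0 1 6 3 6 7 5 9 9 8 4 8 3 5 9 8
Double every second digit counting from the check-digit position (so the 1st, 3rd, 5th, ... of the partial from the right).
  doubled (with −9 where >9): 4 0 3 3 1 9 8 6 9 → sum 43
  kept as-is: 1 1 3 7 9 8 8 5 8 → sum 50
Total = 43 + 50 = 93.
Check digit = (10 − (93 mod 10)) mod 10 = 7.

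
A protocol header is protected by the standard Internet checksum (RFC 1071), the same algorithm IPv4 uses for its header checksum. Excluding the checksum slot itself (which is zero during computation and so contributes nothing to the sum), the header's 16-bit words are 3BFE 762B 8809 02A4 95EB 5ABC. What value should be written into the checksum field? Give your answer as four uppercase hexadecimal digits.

D280

One's-complement addition (fold any carry out of bit 15 back into bit 0):
  0x3BFE + 0x762B = 0x0B229
  0xB229 + 0x8809 = 0x13A32 → wrap carry → 0x3A33
  0x3A33 + 0x02A4 = 0x03CD7
  0x3CD7 + 0x95EB = 0x0D2C2
  0xD2C2 + 0x5ABC = 0x12D7E → wrap carry → 0x2D7F
One's-complement sum = 0x2D7F.
Checksum = ~0x2D7F & 0xFFFF = 0xD280.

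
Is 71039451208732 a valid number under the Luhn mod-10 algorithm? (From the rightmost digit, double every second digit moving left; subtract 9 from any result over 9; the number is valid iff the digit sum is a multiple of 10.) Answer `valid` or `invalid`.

From the right, keep odd positions and double even positions (subtract 9 from any doubled value over 9):
  doubled (positions 2,4,...): 6 7 4 1 9 0 5 → sum 32
  kept (positions 1,3,...): 2 7 0 1 4 3 1 → sum 18
Total = 50.
50 mod 10 = 0, so the number is valid.

valid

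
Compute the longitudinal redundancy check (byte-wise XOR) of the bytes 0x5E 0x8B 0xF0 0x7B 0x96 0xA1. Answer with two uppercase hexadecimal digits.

XOR the bytes together:
  start with 0x5E
  0x5E ⊕ 0x8B = 0xD5
  0xD5 ⊕ 0xF0 = 0x25
  0x25 ⊕ 0x7B = 0x5E
  0x5E ⊕ 0x96 = 0xC8
  0xC8 ⊕ 0xA1 = 0x69

69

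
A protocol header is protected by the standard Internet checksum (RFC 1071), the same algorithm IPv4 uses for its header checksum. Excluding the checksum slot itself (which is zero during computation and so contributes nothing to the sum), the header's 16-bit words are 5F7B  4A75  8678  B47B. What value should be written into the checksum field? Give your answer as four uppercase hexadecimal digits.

One's-complement addition (fold any carry out of bit 15 back into bit 0):
  0x5F7B + 0x4A75 = 0x0A9F0
  0xA9F0 + 0x8678 = 0x13068 → wrap carry → 0x3069
  0x3069 + 0xB47B = 0x0E4E4
One's-complement sum = 0xE4E4.
Checksum = ~0xE4E4 & 0xFFFF = 0x1B1B.

1B1B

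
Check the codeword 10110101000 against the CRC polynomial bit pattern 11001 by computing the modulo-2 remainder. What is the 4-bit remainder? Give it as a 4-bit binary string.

Modulo-2 division of 10110101000 by 11001:
  pos 0: 10110 XOR 11001 = 01111
  pos 1: 11111 XOR 11001 = 00110
  pos 3: 11001 XOR 11001 = 00000
Remainder = 0000 (zero — the frame passes the CRC check).

0000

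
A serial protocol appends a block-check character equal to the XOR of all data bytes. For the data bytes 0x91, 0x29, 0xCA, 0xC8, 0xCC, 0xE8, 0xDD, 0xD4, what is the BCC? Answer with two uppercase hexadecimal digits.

97

XOR the bytes together:
  start with 0x91
  0x91 ⊕ 0x29 = 0xB8
  0xB8 ⊕ 0xCA = 0x72
  0x72 ⊕ 0xC8 = 0xBA
  0xBA ⊕ 0xCC = 0x76
  0x76 ⊕ 0xE8 = 0x9E
  0x9E ⊕ 0xDD = 0x43
  0x43 ⊕ 0xD4 = 0x97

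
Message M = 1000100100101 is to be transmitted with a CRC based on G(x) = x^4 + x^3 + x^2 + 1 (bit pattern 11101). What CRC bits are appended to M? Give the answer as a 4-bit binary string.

Append 4 zeros: 10001001001010000. Divide by 11101 (XOR where the leading bit is 1):
  pos 0: 10001 XOR 11101 = 01100
  pos 1: 11000 XOR 11101 = 00101
  pos 3: 10101 XOR 11101 = 01000
  pos 4: 10000 XOR 11101 = 01101
  pos 5: 11010 XOR 11101 = 00111
  pos 7: 11110 XOR 11101 = 00011
  pos 10: 11100 XOR 11101 = 00001
Remainder (last 4 bits) = 0100. This is the CRC / FCS.

0100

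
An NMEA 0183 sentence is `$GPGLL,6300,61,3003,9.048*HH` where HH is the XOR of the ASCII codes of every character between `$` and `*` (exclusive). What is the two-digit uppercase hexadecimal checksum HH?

79

XOR the ASCII codes of the payload characters:
  'G' = 0x47 → acc = 0x47
  'P' = 0x50 → acc = 0x17
  'G' = 0x47 → acc = 0x50
  'L' = 0x4C → acc = 0x1C
  'L' = 0x4C → acc = 0x50
  ',' = 0x2C → acc = 0x7C
  '6' = 0x36 → acc = 0x4A
  '3' = 0x33 → acc = 0x79
  '0' = 0x30 → acc = 0x49
  '0' = 0x30 → acc = 0x79
  ',' = 0x2C → acc = 0x55
  '6' = 0x36 → acc = 0x63
  '1' = 0x31 → acc = 0x52
  ',' = 0x2C → acc = 0x7E
  '3' = 0x33 → acc = 0x4D
  '0' = 0x30 → acc = 0x7D
  '0' = 0x30 → acc = 0x4D
  '3' = 0x33 → acc = 0x7E
  ',' = 0x2C → acc = 0x52
  '9' = 0x39 → acc = 0x6B
  '.' = 0x2E → acc = 0x45
  '0' = 0x30 → acc = 0x75
  '4' = 0x34 → acc = 0x41
  '8' = 0x38 → acc = 0x79
Checksum = 0x79.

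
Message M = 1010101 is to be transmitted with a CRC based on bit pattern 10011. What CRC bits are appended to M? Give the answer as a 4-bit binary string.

Append 4 zeros: 10101010000. Divide by 10011 (XOR where the leading bit is 1):
  pos 0: 10101 XOR 10011 = 00110
  pos 2: 11001 XOR 10011 = 01010
  pos 3: 10100 XOR 10011 = 00111
  pos 5: 11100 XOR 10011 = 01111
  pos 6: 11110 XOR 10011 = 01101
Remainder (last 4 bits) = 1101. This is the CRC / FCS.

1101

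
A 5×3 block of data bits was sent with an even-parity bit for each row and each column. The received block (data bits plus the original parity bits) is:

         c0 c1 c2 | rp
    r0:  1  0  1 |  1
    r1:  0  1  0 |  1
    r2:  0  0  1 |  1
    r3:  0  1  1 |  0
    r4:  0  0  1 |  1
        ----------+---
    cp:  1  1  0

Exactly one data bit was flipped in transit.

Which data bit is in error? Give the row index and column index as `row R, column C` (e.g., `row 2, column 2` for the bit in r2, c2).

row 0, column 1

Recompute each row's even parity and compare to rp:
  r0: data parity 0, sent rp 1 → mismatch
  r1: data parity 1, sent rp 1 → ok
  r2: data parity 1, sent rp 1 → ok
  r3: data parity 0, sent rp 0 → ok
  r4: data parity 1, sent rp 1 → ok
Recompute each column's even parity and compare to cp:
  c0: data parity 1, sent cp 1 → ok
  c1: data parity 0, sent cp 1 → mismatch
  c2: data parity 0, sent cp 0 → ok
Exactly one row (r0) and one column (c1) fail → the flipped bit is at their intersection.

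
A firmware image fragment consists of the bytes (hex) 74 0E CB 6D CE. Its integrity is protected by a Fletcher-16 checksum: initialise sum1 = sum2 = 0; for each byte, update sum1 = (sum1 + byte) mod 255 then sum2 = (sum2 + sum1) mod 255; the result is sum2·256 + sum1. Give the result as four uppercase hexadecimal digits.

8B8A

Running sums (mod 255):
  after byte 0 (74): sum1=116, sum2=116
  after byte 1 (0E): sum1=130, sum2=246
  after byte 2 (CB): sum1=78, sum2=69
  after byte 3 (6D): sum1=187, sum2=1
  after byte 4 (CE): sum1=138, sum2=139
Checksum = sum2·256 + sum1 = 139·256 + 138 = 35722 = 0x8B8A.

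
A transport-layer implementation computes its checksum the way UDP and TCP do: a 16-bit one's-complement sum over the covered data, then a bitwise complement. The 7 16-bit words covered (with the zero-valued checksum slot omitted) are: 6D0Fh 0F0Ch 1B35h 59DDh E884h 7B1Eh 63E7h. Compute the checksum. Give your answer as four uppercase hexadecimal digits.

4747

One's-complement addition (fold any carry out of bit 15 back into bit 0):
  0x6D0F + 0x0F0C = 0x07C1B
  0x7C1B + 0x1B35 = 0x09750
  0x9750 + 0x59DD = 0x0F12D
  0xF12D + 0xE884 = 0x1D9B1 → wrap carry → 0xD9B2
  0xD9B2 + 0x7B1E = 0x154D0 → wrap carry → 0x54D1
  0x54D1 + 0x63E7 = 0x0B8B8
One's-complement sum = 0xB8B8.
Checksum = ~0xB8B8 & 0xFFFF = 0x4747.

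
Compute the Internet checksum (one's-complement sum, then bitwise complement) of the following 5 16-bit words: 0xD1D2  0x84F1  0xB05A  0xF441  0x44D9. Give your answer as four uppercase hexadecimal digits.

One's-complement addition (fold any carry out of bit 15 back into bit 0):
  0xD1D2 + 0x84F1 = 0x156C3 → wrap carry → 0x56C4
  0x56C4 + 0xB05A = 0x1071E → wrap carry → 0x071F
  0x071F + 0xF441 = 0x0FB60
  0xFB60 + 0x44D9 = 0x14039 → wrap carry → 0x403A
One's-complement sum = 0x403A.
Checksum = ~0x403A & 0xFFFF = 0xBFC5.

BFC5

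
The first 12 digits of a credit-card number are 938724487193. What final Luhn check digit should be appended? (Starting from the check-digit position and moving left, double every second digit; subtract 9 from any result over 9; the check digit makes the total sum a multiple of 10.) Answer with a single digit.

7

Partial digits right→left: 3 9 1 7 8 4 4 2 7 8 3 9
Double every second digit counting from the check-digit position (so the 1st, 3rd, 5th, ... of the partial from the right).
  doubled (with −9 where >9): 6 2 7 8 5 6 → sum 34
  kept as-is: 9 7 4 2 8 9 → sum 39
Total = 34 + 39 = 73.
Check digit = (10 − (73 mod 10)) mod 10 = 7.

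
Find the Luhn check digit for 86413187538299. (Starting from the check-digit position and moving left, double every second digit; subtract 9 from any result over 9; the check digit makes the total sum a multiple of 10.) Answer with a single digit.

Partial digits right→left: 9 9 2 8 3 5 7 8 1 3 1 4 6 8
Double every second digit counting from the check-digit position (so the 1st, 3rd, 5th, ... of the partial from the right).
  doubled (with −9 where >9): 9 4 6 5 2 2 3 → sum 31
  kept as-is: 9 8 5 8 3 4 8 → sum 45
Total = 31 + 45 = 76.
Check digit = (10 − (76 mod 10)) mod 10 = 4.

4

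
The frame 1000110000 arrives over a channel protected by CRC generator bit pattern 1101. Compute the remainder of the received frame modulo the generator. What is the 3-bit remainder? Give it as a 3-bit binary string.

000

Modulo-2 division of 1000110000 by 1101:
  pos 0: 1000 XOR 1101 = 0101
  pos 1: 1011 XOR 1101 = 0110
  pos 2: 1101 XOR 1101 = 0000
Remainder = 000 (zero — the frame passes the CRC check).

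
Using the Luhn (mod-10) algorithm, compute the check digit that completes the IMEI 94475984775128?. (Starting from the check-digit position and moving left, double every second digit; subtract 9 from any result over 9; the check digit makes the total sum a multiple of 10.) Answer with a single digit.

6

Partial digits right→left: 8 2 1 5 7 7 4 8 9 5 7 4 4 9
Double every second digit counting from the check-digit position (so the 1st, 3rd, 5th, ... of the partial from the right).
  doubled (with −9 where >9): 7 2 5 8 9 5 8 → sum 44
  kept as-is: 2 5 7 8 5 4 9 → sum 40
Total = 44 + 40 = 84.
Check digit = (10 − (84 mod 10)) mod 10 = 6.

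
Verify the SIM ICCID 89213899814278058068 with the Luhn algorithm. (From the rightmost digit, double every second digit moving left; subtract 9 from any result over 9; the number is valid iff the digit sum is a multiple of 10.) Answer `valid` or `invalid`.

From the right, keep odd positions and double even positions (subtract 9 from any doubled value over 9):
  doubled (positions 2,4,...): 3 7 0 5 8 7 9 6 4 7 → sum 56
  kept (positions 1,3,...): 8 0 5 8 2 1 9 8 1 9 → sum 51
Total = 107.
107 mod 10 = 7, so the number is invalid.

invalid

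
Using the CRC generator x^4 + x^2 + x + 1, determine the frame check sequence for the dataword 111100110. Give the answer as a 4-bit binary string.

0000

Append 4 zeros: 1111001100000. Divide by 10111 (XOR where the leading bit is 1):
  pos 0: 11110 XOR 10111 = 01001
  pos 1: 10010 XOR 10111 = 00101
  pos 3: 10111 XOR 10111 = 00000
Remainder (last 4 bits) = 0000. This is the CRC / FCS.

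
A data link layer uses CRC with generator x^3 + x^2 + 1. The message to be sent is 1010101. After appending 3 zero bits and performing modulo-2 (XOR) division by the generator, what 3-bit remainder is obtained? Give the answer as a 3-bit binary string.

Append 3 zeros: 1010101000. Divide by 1101 (XOR where the leading bit is 1):
  pos 0: 1010 XOR 1101 = 0111
  pos 1: 1111 XOR 1101 = 0010
  pos 3: 1001 XOR 1101 = 0100
  pos 4: 1000 XOR 1101 = 0101
  pos 5: 1010 XOR 1101 = 0111
  pos 6: 1110 XOR 1101 = 0011
Remainder (last 3 bits) = 011. This is the CRC / FCS.

011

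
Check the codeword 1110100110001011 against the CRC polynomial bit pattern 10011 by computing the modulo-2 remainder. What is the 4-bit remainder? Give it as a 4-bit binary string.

1110

Modulo-2 division of 1110100110001011 by 10011:
  pos 0: 11101 XOR 10011 = 01110
  pos 1: 11100 XOR 10011 = 01111
  pos 2: 11110 XOR 10011 = 01101
  pos 3: 11011 XOR 10011 = 01000
  pos 4: 10001 XOR 10011 = 00010
  pos 7: 10000 XOR 10011 = 00011
  pos 10: 11101 XOR 10011 = 01110
  pos 11: 11101 XOR 10011 = 01110
Remainder = 1110 (nonzero — an error is detected).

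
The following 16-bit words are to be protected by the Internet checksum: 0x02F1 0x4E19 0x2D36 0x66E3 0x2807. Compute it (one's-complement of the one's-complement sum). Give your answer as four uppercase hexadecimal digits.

F2D4

One's-complement addition (fold any carry out of bit 15 back into bit 0):
  0x02F1 + 0x4E19 = 0x0510A
  0x510A + 0x2D36 = 0x07E40
  0x7E40 + 0x66E3 = 0x0E523
  0xE523 + 0x2807 = 0x10D2A → wrap carry → 0x0D2B
One's-complement sum = 0x0D2B.
Checksum = ~0x0D2B & 0xFFFF = 0xF2D4.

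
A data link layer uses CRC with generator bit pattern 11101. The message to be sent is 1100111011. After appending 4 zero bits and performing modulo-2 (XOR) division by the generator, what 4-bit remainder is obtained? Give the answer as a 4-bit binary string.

Append 4 zeros: 11001110110000. Divide by 11101 (XOR where the leading bit is 1):
  pos 0: 11001 XOR 11101 = 00100
  pos 2: 10011 XOR 11101 = 01110
  pos 3: 11100 XOR 11101 = 00001
  pos 7: 11100 XOR 11101 = 00001
Remainder (last 4 bits) = 0100. This is the CRC / FCS.

0100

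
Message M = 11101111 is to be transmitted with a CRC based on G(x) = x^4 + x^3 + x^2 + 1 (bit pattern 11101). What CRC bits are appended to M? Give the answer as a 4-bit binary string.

Append 4 zeros: 111011110000. Divide by 11101 (XOR where the leading bit is 1):
  pos 0: 11101 XOR 11101 = 00000
  pos 5: 11100 XOR 11101 = 00001
Remainder (last 4 bits) = 0100. This is the CRC / FCS.

0100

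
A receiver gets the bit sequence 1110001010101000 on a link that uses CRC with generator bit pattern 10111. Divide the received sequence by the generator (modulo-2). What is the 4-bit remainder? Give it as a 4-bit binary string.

Modulo-2 division of 1110001010101000 by 10111:
  pos 0: 11100 XOR 10111 = 01011
  pos 1: 10110 XOR 10111 = 00001
  pos 5: 11010 XOR 10111 = 01101
  pos 6: 11011 XOR 10111 = 01100
  pos 7: 11000 XOR 10111 = 01111
  pos 8: 11111 XOR 10111 = 01000
  pos 9: 10000 XOR 10111 = 00111
  pos 11: 11100 XOR 10111 = 01011
Remainder = 1011 (nonzero — an error is detected).

1011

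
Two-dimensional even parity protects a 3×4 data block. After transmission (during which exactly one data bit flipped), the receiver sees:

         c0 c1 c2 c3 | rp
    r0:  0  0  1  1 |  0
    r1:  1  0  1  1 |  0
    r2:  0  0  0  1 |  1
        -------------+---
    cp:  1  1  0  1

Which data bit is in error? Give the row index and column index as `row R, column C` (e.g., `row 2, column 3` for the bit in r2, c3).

Recompute each row's even parity and compare to rp:
  r0: data parity 0, sent rp 0 → ok
  r1: data parity 1, sent rp 0 → mismatch
  r2: data parity 1, sent rp 1 → ok
Recompute each column's even parity and compare to cp:
  c0: data parity 1, sent cp 1 → ok
  c1: data parity 0, sent cp 1 → mismatch
  c2: data parity 0, sent cp 0 → ok
  c3: data parity 1, sent cp 1 → ok
Exactly one row (r1) and one column (c1) fail → the flipped bit is at their intersection.

row 1, column 1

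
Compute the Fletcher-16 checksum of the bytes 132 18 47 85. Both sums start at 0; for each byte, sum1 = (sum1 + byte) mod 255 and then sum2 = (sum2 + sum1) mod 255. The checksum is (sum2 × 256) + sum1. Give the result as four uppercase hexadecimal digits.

Running sums (mod 255):
  after byte 0 (132): sum1=132, sum2=132
  after byte 1 (18): sum1=150, sum2=27
  after byte 2 (47): sum1=197, sum2=224
  after byte 3 (85): sum1=27, sum2=251
Checksum = sum2·256 + sum1 = 251·256 + 27 = 64283 = 0xFB1B.

FB1B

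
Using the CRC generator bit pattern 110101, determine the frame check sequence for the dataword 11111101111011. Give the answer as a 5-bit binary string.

Append 5 zeros: 1111110111101100000. Divide by 110101 (XOR where the leading bit is 1):
  pos 0: 111111 XOR 110101 = 001010
  pos 2: 101001 XOR 110101 = 011100
  pos 3: 111001 XOR 110101 = 001100
  pos 5: 110011 XOR 110101 = 000110
  pos 8: 110011 XOR 110101 = 000110
  pos 11: 110000 XOR 110101 = 000101
Remainder (last 5 bits) = 10100. This is the CRC / FCS.

10100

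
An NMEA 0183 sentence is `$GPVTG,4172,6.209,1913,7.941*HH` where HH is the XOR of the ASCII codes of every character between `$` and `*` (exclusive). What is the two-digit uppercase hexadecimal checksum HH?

XOR the ASCII codes of the payload characters:
  'G' = 0x47 → acc = 0x47
  'P' = 0x50 → acc = 0x17
  'V' = 0x56 → acc = 0x41
  'T' = 0x54 → acc = 0x15
  'G' = 0x47 → acc = 0x52
  ',' = 0x2C → acc = 0x7E
  '4' = 0x34 → acc = 0x4A
  '1' = 0x31 → acc = 0x7B
  '7' = 0x37 → acc = 0x4C
  '2' = 0x32 → acc = 0x7E
  ',' = 0x2C → acc = 0x52
  '6' = 0x36 → acc = 0x64
  '.' = 0x2E → acc = 0x4A
  '2' = 0x32 → acc = 0x78
  '0' = 0x30 → acc = 0x48
  '9' = 0x39 → acc = 0x71
  ',' = 0x2C → acc = 0x5D
  '1' = 0x31 → acc = 0x6C
  '9' = 0x39 → acc = 0x55
  '1' = 0x31 → acc = 0x64
  '3' = 0x33 → acc = 0x57
  ',' = 0x2C → acc = 0x7B
  '7' = 0x37 → acc = 0x4C
  '.' = 0x2E → acc = 0x62
  '9' = 0x39 → acc = 0x5B
  '4' = 0x34 → acc = 0x6F
  '1' = 0x31 → acc = 0x5E
Checksum = 0x5E.

5E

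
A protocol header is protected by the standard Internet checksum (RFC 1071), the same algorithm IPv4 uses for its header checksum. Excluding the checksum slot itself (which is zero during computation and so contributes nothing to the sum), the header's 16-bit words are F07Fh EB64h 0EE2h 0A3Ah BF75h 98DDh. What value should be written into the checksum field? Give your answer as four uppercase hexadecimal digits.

One's-complement addition (fold any carry out of bit 15 back into bit 0):
  0xF07F + 0xEB64 = 0x1DBE3 → wrap carry → 0xDBE4
  0xDBE4 + 0x0EE2 = 0x0EAC6
  0xEAC6 + 0x0A3A = 0x0F500
  0xF500 + 0xBF75 = 0x1B475 → wrap carry → 0xB476
  0xB476 + 0x98DD = 0x14D53 → wrap carry → 0x4D54
One's-complement sum = 0x4D54.
Checksum = ~0x4D54 & 0xFFFF = 0xB2AB.

B2AB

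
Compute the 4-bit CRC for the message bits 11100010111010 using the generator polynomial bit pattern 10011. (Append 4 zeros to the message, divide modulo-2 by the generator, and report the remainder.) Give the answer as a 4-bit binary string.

1011

Append 4 zeros: 111000101110100000. Divide by 10011 (XOR where the leading bit is 1):
  pos 0: 11100 XOR 10011 = 01111
  pos 1: 11110 XOR 10011 = 01101
  pos 2: 11011 XOR 10011 = 01000
  pos 3: 10000 XOR 10011 = 00011
  pos 6: 11111 XOR 10011 = 01100
  pos 7: 11000 XOR 10011 = 01011
  pos 8: 10111 XOR 10011 = 00100
  pos 10: 10000 XOR 10011 = 00011
  pos 13: 11000 XOR 10011 = 01011
Remainder (last 4 bits) = 1011. This is the CRC / FCS.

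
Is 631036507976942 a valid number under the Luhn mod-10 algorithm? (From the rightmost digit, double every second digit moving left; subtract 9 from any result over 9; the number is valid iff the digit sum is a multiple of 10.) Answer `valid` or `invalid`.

From the right, keep odd positions and double even positions (subtract 9 from any doubled value over 9):
  doubled (positions 2,4,...): 8 3 9 0 3 0 6 → sum 29
  kept (positions 1,3,...): 2 9 7 7 5 3 1 6 → sum 40
Total = 69.
69 mod 10 = 9, so the number is invalid.

invalid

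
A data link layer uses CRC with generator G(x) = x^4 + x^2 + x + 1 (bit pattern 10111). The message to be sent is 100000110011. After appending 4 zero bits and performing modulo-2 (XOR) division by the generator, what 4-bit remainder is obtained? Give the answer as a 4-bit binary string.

Append 4 zeros: 1000001100110000. Divide by 10111 (XOR where the leading bit is 1):
  pos 0: 10000 XOR 10111 = 00111
  pos 2: 11101 XOR 10111 = 01010
  pos 3: 10101 XOR 10111 = 00010
  pos 6: 10001 XOR 10111 = 00110
  pos 8: 11010 XOR 10111 = 01101
  pos 9: 11010 XOR 10111 = 01101
  pos 10: 11010 XOR 10111 = 01101
  pos 11: 11010 XOR 10111 = 01101
Remainder (last 4 bits) = 1101. This is the CRC / FCS.

1101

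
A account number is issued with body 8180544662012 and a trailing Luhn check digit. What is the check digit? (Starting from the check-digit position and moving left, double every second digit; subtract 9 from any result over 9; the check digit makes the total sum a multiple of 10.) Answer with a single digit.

6

Partial digits right→left: 2 1 0 2 6 6 4 4 5 0 8 1 8
Double every second digit counting from the check-digit position (so the 1st, 3rd, 5th, ... of the partial from the right).
  doubled (with −9 where >9): 4 0 3 8 1 7 7 → sum 30
  kept as-is: 1 2 6 4 0 1 → sum 14
Total = 30 + 14 = 44.
Check digit = (10 − (44 mod 10)) mod 10 = 6.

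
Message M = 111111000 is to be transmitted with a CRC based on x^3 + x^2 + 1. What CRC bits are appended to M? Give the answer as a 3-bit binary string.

Append 3 zeros: 111111000000. Divide by 1101 (XOR where the leading bit is 1):
  pos 0: 1111 XOR 1101 = 0010
  pos 2: 1011 XOR 1101 = 0110
  pos 3: 1100 XOR 1101 = 0001
  pos 6: 1000 XOR 1101 = 0101
  pos 7: 1010 XOR 1101 = 0111
  pos 8: 1110 XOR 1101 = 0011
Remainder (last 3 bits) = 011. This is the CRC / FCS.

011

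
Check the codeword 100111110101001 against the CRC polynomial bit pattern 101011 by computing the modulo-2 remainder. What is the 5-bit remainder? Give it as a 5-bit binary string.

Modulo-2 division of 100111110101001 by 101011:
  pos 0: 100111 XOR 101011 = 001100
  pos 2: 110011 XOR 101011 = 011000
  pos 3: 110000 XOR 101011 = 011011
  pos 4: 110111 XOR 101011 = 011100
  pos 5: 111000 XOR 101011 = 010011
  pos 6: 100111 XOR 101011 = 001100
  pos 8: 110000 XOR 101011 = 011011
  pos 9: 110111 XOR 101011 = 011100
Remainder = 11100 (nonzero — an error is detected).

11100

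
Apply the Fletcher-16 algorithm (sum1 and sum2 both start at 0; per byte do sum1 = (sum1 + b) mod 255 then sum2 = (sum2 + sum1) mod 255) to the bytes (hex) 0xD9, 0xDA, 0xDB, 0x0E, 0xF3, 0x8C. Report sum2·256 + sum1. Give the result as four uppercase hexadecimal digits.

Running sums (mod 255):
  after byte 0 (0xD9): sum1=217, sum2=217
  after byte 1 (0xDA): sum1=180, sum2=142
  after byte 2 (0xDB): sum1=144, sum2=31
  after byte 3 (0x0E): sum1=158, sum2=189
  after byte 4 (0xF3): sum1=146, sum2=80
  after byte 5 (0x8C): sum1=31, sum2=111
Checksum = sum2·256 + sum1 = 111·256 + 31 = 28447 = 0x6F1F.

6F1F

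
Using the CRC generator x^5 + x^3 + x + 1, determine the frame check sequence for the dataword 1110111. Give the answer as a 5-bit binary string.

11000

Append 5 zeros: 111011100000. Divide by 101011 (XOR where the leading bit is 1):
  pos 0: 111011 XOR 101011 = 010000
  pos 1: 100001 XOR 101011 = 001010
  pos 3: 101000 XOR 101011 = 000011
Remainder (last 5 bits) = 11000. This is the CRC / FCS.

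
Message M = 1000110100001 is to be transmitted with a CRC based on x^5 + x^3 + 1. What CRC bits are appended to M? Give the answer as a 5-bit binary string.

01001

Append 5 zeros: 100011010000100000. Divide by 101001 (XOR where the leading bit is 1):
  pos 0: 100011 XOR 101001 = 001010
  pos 2: 101001 XOR 101001 = 000000
  pos 12: 100000 XOR 101001 = 001001
Remainder (last 5 bits) = 01001. This is the CRC / FCS.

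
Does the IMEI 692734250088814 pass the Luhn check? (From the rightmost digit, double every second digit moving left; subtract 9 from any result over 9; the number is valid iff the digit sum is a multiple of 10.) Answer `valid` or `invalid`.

invalid

From the right, keep odd positions and double even positions (subtract 9 from any doubled value over 9):
  doubled (positions 2,4,...): 2 7 0 1 8 5 9 → sum 32
  kept (positions 1,3,...): 4 8 8 0 2 3 2 6 → sum 33
Total = 65.
65 mod 10 = 5, so the number is invalid.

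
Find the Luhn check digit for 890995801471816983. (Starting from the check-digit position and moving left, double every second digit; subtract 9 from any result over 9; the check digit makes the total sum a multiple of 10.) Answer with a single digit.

9

Partial digits right→left: 3 8 9 6 1 8 1 7 4 1 0 8 5 9 9 0 9 8
Double every second digit counting from the check-digit position (so the 1st, 3rd, 5th, ... of the partial from the right).
  doubled (with −9 where >9): 6 9 2 2 8 0 1 9 9 → sum 46
  kept as-is: 8 6 8 7 1 8 9 0 8 → sum 55
Total = 46 + 55 = 101.
Check digit = (10 − (101 mod 10)) mod 10 = 9.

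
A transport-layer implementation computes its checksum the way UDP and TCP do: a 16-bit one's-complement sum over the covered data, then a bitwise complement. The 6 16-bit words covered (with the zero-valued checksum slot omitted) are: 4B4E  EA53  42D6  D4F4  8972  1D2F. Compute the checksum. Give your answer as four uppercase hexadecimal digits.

0BF1

One's-complement addition (fold any carry out of bit 15 back into bit 0):
  0x4B4E + 0xEA53 = 0x135A1 → wrap carry → 0x35A2
  0x35A2 + 0x42D6 = 0x07878
  0x7878 + 0xD4F4 = 0x14D6C → wrap carry → 0x4D6D
  0x4D6D + 0x8972 = 0x0D6DF
  0xD6DF + 0x1D2F = 0x0F40E
One's-complement sum = 0xF40E.
Checksum = ~0xF40E & 0xFFFF = 0x0BF1.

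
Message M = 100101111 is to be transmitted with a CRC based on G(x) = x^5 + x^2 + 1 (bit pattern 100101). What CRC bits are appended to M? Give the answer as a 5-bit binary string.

Append 5 zeros: 10010111100000. Divide by 100101 (XOR where the leading bit is 1):
  pos 0: 100101 XOR 100101 = 000000
  pos 6: 111000 XOR 100101 = 011101
  pos 7: 111010 XOR 100101 = 011111
  pos 8: 111110 XOR 100101 = 011011
Remainder (last 5 bits) = 11011. This is the CRC / FCS.

11011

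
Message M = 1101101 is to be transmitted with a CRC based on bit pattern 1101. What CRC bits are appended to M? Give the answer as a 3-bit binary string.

Append 3 zeros: 1101101000. Divide by 1101 (XOR where the leading bit is 1):
  pos 0: 1101 XOR 1101 = 0000
  pos 4: 1010 XOR 1101 = 0111
  pos 5: 1110 XOR 1101 = 0011
Remainder (last 3 bits) = 110. This is the CRC / FCS.

110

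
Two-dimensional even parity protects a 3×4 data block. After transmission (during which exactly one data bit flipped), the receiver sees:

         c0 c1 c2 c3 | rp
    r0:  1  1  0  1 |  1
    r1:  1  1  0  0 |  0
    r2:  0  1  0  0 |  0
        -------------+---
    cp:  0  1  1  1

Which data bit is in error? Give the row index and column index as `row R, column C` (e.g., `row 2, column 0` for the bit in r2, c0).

row 2, column 2

Recompute each row's even parity and compare to rp:
  r0: data parity 1, sent rp 1 → ok
  r1: data parity 0, sent rp 0 → ok
  r2: data parity 1, sent rp 0 → mismatch
Recompute each column's even parity and compare to cp:
  c0: data parity 0, sent cp 0 → ok
  c1: data parity 1, sent cp 1 → ok
  c2: data parity 0, sent cp 1 → mismatch
  c3: data parity 1, sent cp 1 → ok
Exactly one row (r2) and one column (c2) fail → the flipped bit is at their intersection.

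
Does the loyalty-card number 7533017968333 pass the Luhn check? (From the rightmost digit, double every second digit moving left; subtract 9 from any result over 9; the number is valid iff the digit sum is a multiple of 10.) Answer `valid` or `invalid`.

From the right, keep odd positions and double even positions (subtract 9 from any doubled value over 9):
  doubled (positions 2,4,...): 6 7 9 2 6 1 → sum 31
  kept (positions 1,3,...): 3 3 6 7 0 3 7 → sum 29
Total = 60.
60 mod 10 = 0, so the number is valid.

valid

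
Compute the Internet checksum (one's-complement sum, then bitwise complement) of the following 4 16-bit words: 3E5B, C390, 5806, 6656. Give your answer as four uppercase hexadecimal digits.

3FB7

One's-complement addition (fold any carry out of bit 15 back into bit 0):
  0x3E5B + 0xC390 = 0x101EB → wrap carry → 0x01EC
  0x01EC + 0x5806 = 0x059F2
  0x59F2 + 0x6656 = 0x0C048
One's-complement sum = 0xC048.
Checksum = ~0xC048 & 0xFFFF = 0x3FB7.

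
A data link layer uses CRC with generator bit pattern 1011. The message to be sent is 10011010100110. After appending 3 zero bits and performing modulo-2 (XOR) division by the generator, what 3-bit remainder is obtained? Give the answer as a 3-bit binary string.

Append 3 zeros: 10011010100110000. Divide by 1011 (XOR where the leading bit is 1):
  pos 0: 1001 XOR 1011 = 0010
  pos 2: 1010 XOR 1011 = 0001
  pos 5: 1101 XOR 1011 = 0110
  pos 6: 1100 XOR 1011 = 0111
  pos 7: 1110 XOR 1011 = 0101
  pos 8: 1011 XOR 1011 = 0000
  pos 12: 1000 XOR 1011 = 0011
Remainder (last 3 bits) = 110. This is the CRC / FCS.

110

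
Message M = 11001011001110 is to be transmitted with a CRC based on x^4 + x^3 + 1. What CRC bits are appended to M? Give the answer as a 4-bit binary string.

0100

Append 4 zeros: 110010110011100000. Divide by 11001 (XOR where the leading bit is 1):
  pos 0: 11001 XOR 11001 = 00000
  pos 6: 11001 XOR 11001 = 00000
  pos 11: 11000 XOR 11001 = 00001
Remainder (last 4 bits) = 0100. This is the CRC / FCS.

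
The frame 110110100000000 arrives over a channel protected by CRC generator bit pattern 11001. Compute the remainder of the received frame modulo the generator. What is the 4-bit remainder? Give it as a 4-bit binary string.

Modulo-2 division of 110110100000000 by 11001:
  pos 0: 11011 XOR 11001 = 00010
  pos 3: 10010 XOR 11001 = 01011
  pos 4: 10110 XOR 11001 = 01111
  pos 5: 11110 XOR 11001 = 00111
  pos 7: 11100 XOR 11001 = 00101
  pos 9: 10100 XOR 11001 = 01101
  pos 10: 11010 XOR 11001 = 00011
Remainder = 0011 (nonzero — an error is detected).

0011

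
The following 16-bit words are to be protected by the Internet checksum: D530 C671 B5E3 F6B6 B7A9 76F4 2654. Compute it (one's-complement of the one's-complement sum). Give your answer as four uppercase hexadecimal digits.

62D0

One's-complement addition (fold any carry out of bit 15 back into bit 0):
  0xD530 + 0xC671 = 0x19BA1 → wrap carry → 0x9BA2
  0x9BA2 + 0xB5E3 = 0x15185 → wrap carry → 0x5186
  0x5186 + 0xF6B6 = 0x1483C → wrap carry → 0x483D
  0x483D + 0xB7A9 = 0x0FFE6
  0xFFE6 + 0x76F4 = 0x176DA → wrap carry → 0x76DB
  0x76DB + 0x2654 = 0x09D2F
One's-complement sum = 0x9D2F.
Checksum = ~0x9D2F & 0xFFFF = 0x62D0.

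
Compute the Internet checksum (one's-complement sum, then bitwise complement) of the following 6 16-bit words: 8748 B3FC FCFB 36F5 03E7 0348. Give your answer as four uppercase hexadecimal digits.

One's-complement addition (fold any carry out of bit 15 back into bit 0):
  0x8748 + 0xB3FC = 0x13B44 → wrap carry → 0x3B45
  0x3B45 + 0xFCFB = 0x13840 → wrap carry → 0x3841
  0x3841 + 0x36F5 = 0x06F36
  0x6F36 + 0x03E7 = 0x0731D
  0x731D + 0x0348 = 0x07665
One's-complement sum = 0x7665.
Checksum = ~0x7665 & 0xFFFF = 0x899A.

899A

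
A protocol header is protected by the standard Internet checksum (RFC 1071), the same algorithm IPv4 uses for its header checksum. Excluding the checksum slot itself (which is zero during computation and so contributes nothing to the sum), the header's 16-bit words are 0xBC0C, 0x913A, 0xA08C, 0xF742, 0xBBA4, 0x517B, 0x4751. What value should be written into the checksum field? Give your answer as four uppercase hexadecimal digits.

One's-complement addition (fold any carry out of bit 15 back into bit 0):
  0xBC0C + 0x913A = 0x14D46 → wrap carry → 0x4D47
  0x4D47 + 0xA08C = 0x0EDD3
  0xEDD3 + 0xF742 = 0x1E515 → wrap carry → 0xE516
  0xE516 + 0xBBA4 = 0x1A0BA → wrap carry → 0xA0BB
  0xA0BB + 0x517B = 0x0F236
  0xF236 + 0x4751 = 0x13987 → wrap carry → 0x3988
One's-complement sum = 0x3988.
Checksum = ~0x3988 & 0xFFFF = 0xC677.

C677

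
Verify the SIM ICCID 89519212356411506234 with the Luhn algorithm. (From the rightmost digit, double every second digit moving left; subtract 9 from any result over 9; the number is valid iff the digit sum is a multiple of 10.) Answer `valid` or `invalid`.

valid

From the right, keep odd positions and double even positions (subtract 9 from any doubled value over 9):
  doubled (positions 2,4,...): 6 3 1 2 3 6 2 9 1 7 → sum 40
  kept (positions 1,3,...): 4 2 0 1 4 5 2 2 1 9 → sum 30
Total = 70.
70 mod 10 = 0, so the number is valid.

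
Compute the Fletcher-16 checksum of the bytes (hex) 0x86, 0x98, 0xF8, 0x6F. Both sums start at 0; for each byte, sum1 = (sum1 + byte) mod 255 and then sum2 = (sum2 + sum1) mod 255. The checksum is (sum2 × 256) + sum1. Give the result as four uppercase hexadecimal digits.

Running sums (mod 255):
  after byte 0 (0x86): sum1=134, sum2=134
  after byte 1 (0x98): sum1=31, sum2=165
  after byte 2 (0xF8): sum1=24, sum2=189
  after byte 3 (0x6F): sum1=135, sum2=69
Checksum = sum2·256 + sum1 = 69·256 + 135 = 17799 = 0x4587.

4587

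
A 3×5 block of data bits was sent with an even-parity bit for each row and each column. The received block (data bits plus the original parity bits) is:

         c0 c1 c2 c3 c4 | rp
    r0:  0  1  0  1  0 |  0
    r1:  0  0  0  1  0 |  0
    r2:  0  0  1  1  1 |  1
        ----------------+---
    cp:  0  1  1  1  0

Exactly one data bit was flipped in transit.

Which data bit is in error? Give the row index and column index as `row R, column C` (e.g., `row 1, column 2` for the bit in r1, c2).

Recompute each row's even parity and compare to rp:
  r0: data parity 0, sent rp 0 → ok
  r1: data parity 1, sent rp 0 → mismatch
  r2: data parity 1, sent rp 1 → ok
Recompute each column's even parity and compare to cp:
  c0: data parity 0, sent cp 0 → ok
  c1: data parity 1, sent cp 1 → ok
  c2: data parity 1, sent cp 1 → ok
  c3: data parity 1, sent cp 1 → ok
  c4: data parity 1, sent cp 0 → mismatch
Exactly one row (r1) and one column (c4) fail → the flipped bit is at their intersection.

row 1, column 4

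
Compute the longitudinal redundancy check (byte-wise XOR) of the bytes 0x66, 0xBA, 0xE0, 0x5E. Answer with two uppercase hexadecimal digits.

62

XOR the bytes together:
  start with 0x66
  0x66 ⊕ 0xBA = 0xDC
  0xDC ⊕ 0xE0 = 0x3C
  0x3C ⊕ 0x5E = 0x62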